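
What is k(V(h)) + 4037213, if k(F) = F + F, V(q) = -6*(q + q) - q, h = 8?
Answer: 4037005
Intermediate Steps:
V(q) = -13*q (V(q) = -12*q - q = -13*q)
k(F) = 2*F
k(V(h)) + 4037213 = 2*(-13*8) + 4037213 = 2*(-104) + 4037213 = -208 + 4037213 = 4037005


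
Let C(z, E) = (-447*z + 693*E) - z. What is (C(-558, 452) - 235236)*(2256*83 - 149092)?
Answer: 12514557504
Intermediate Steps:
C(z, E) = -448*z + 693*E
(C(-558, 452) - 235236)*(2256*83 - 149092) = ((-448*(-558) + 693*452) - 235236)*(2256*83 - 149092) = ((249984 + 313236) - 235236)*(187248 - 149092) = (563220 - 235236)*38156 = 327984*38156 = 12514557504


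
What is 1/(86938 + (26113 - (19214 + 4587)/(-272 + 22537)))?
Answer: 22265/2517056714 ≈ 8.8456e-6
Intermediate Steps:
1/(86938 + (26113 - (19214 + 4587)/(-272 + 22537))) = 1/(86938 + (26113 - 23801/22265)) = 1/(86938 + 581382144/22265) = 1/(2517056714/22265) = 22265/2517056714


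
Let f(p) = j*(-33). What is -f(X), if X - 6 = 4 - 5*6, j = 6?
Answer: 198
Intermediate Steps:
X = -20 (X = 6 + (4 - 5*6) = 6 + (4 - 30) = 6 - 26 = -20)
f(p) = -198 (f(p) = 6*(-33) = -198)
-f(X) = -1*(-198) = 198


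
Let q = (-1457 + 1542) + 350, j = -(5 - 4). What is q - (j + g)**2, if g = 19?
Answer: 111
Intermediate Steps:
j = -1 (j = -1*1 = -1)
q = 435 (q = 85 + 350 = 435)
q - (j + g)**2 = 435 - (-1 + 19)**2 = 435 - 1*18**2 = 435 - 1*324 = 435 - 324 = 111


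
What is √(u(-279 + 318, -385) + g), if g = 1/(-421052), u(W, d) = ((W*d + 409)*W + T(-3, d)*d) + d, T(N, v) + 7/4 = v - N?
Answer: I*√4678936101690583/105263 ≈ 649.83*I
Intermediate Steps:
T(N, v) = -7/4 + v - N (T(N, v) = -7/4 + (v - N) = -7/4 + v - N)
u(W, d) = d + W*(409 + W*d) + d*(5/4 + d) (u(W, d) = ((W*d + 409)*W + (-7/4 + d - 1*(-3))*d) + d = ((409 + W*d)*W + (-7/4 + d + 3)*d) + d = (W*(409 + W*d) + (5/4 + d)*d) + d = (W*(409 + W*d) + d*(5/4 + d)) + d = d + W*(409 + W*d) + d*(5/4 + d))
g = -1/421052 ≈ -2.3750e-6
√(u(-279 + 318, -385) + g) = √(((-385)² + 409*(-279 + 318) + (9/4)*(-385) - 385*(-279 + 318)²) - 1/421052) = √((148225 + 409*39 - 3465/4 - 385*39²) - 1/421052) = √((148225 + 15951 - 3465/4 - 385*1521) - 1/421052) = √((148225 + 15951 - 3465/4 - 585585) - 1/421052) = √(-1689101/4 - 1/421052) = √(-44449959641/105263) = I*√4678936101690583/105263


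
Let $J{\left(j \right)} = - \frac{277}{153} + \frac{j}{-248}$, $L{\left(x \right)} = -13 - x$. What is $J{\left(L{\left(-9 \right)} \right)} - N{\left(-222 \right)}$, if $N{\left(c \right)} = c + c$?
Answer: $\frac{4194763}{9486} \approx 442.21$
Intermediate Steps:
$N{\left(c \right)} = 2 c$
$J{\left(j \right)} = - \frac{277}{153} - \frac{j}{248}$ ($J{\left(j \right)} = \left(-277\right) \frac{1}{153} + j \left(- \frac{1}{248}\right) = - \frac{277}{153} - \frac{j}{248}$)
$J{\left(L{\left(-9 \right)} \right)} - N{\left(-222 \right)} = \left(- \frac{277}{153} - \frac{-13 - -9}{248}\right) - 2 \left(-222\right) = \left(- \frac{277}{153} - \frac{-13 + 9}{248}\right) - -444 = \left(- \frac{277}{153} - - \frac{1}{62}\right) + 444 = \left(- \frac{277}{153} + \frac{1}{62}\right) + 444 = - \frac{17021}{9486} + 444 = \frac{4194763}{9486}$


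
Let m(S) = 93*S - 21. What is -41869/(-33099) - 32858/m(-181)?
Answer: 99623726/30991697 ≈ 3.2145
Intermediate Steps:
m(S) = -21 + 93*S
-41869/(-33099) - 32858/m(-181) = -41869/(-33099) - 32858/(-21 + 93*(-181)) = -41869*(-1/33099) - 32858/(-21 - 16833) = 41869/33099 - 32858/(-16854) = 41869/33099 - 32858*(-1/16854) = 41869/33099 + 16429/8427 = 99623726/30991697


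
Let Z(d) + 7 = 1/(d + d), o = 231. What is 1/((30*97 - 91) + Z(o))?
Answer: 462/1299145 ≈ 0.00035562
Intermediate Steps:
Z(d) = -7 + 1/(2*d) (Z(d) = -7 + 1/(d + d) = -7 + 1/(2*d))
1/((30*97 - 91) + Z(o)) = 1/((30*97 - 91) + (-7 + (1/2)/231)) = 1/((2910 - 91) + (-7 + (1/2)*(1/231))) = 1/(2819 + (-7 + 1/462)) = 1/(2819 - 3233/462) = 1/(1299145/462) = 462/1299145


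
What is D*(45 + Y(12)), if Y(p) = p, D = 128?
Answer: 7296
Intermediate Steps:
D*(45 + Y(12)) = 128*(45 + 12) = 128*57 = 7296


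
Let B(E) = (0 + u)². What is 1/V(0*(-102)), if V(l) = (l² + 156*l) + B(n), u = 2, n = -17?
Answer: ¼ ≈ 0.25000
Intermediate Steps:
B(E) = 4 (B(E) = (0 + 2)² = 2² = 4)
V(l) = 4 + l² + 156*l (V(l) = (l² + 156*l) + 4 = 4 + l² + 156*l)
1/V(0*(-102)) = 1/(4 + (0*(-102))² + 156*(0*(-102))) = 1/(4 + 0² + 156*0) = 1/(4 + 0 + 0) = 1/4 = ¼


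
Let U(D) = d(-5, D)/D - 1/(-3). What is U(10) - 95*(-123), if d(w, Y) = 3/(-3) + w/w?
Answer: 35056/3 ≈ 11685.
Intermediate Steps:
d(w, Y) = 0 (d(w, Y) = 3*(-⅓) + 1 = -1 + 1 = 0)
U(D) = ⅓ (U(D) = 0/D - 1/(-3) = 0 - 1*(-⅓) = 0 + ⅓ = ⅓)
U(10) - 95*(-123) = ⅓ - 95*(-123) = ⅓ + 11685 = 35056/3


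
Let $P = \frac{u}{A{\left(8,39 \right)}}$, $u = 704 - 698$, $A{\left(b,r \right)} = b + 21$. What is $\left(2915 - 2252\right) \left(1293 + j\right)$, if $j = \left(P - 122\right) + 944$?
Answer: $\frac{40669083}{29} \approx 1.4024 \cdot 10^{6}$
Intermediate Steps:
$A{\left(b,r \right)} = 21 + b$
$u = 6$ ($u = 704 - 698 = 6$)
$P = \frac{6}{29}$ ($P = \frac{6}{21 + 8} = \frac{6}{29} \approx 0.2069$)
$j = \frac{23844}{29}$ ($j = \left(\frac{6}{29} - 122\right) + 944 = - \frac{3532}{29} + 944 = \frac{23844}{29} \approx 822.21$)
$\left(2915 - 2252\right) \left(1293 + j\right) = \left(2915 - 2252\right) \left(1293 + \frac{23844}{29}\right) = 663 \cdot \frac{61341}{29} = \frac{40669083}{29}$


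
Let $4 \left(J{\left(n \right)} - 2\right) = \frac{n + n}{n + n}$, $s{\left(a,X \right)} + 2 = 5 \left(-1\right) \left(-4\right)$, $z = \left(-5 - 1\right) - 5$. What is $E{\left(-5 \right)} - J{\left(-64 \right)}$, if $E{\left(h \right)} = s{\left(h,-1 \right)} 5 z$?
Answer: $- \frac{3969}{4} \approx -992.25$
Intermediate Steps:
$z = -11$ ($z = -6 - 5 = -11$)
$s{\left(a,X \right)} = 18$ ($s{\left(a,X \right)} = -2 + 5 \left(-1\right) \left(-4\right) = -2 - -20 = -2 + 20 = 18$)
$J{\left(n \right)} = \frac{9}{4}$ ($J{\left(n \right)} = 2 + \frac{\left(n + n\right) \frac{1}{n + n}}{4} = 2 + \frac{2 n \frac{1}{2 n}}{4} = 2 + \frac{1}{4} \cdot 1 = 2 + \frac{1}{4} = \frac{9}{4}$)
$E{\left(h \right)} = -990$ ($E{\left(h \right)} = 18 \cdot 5 \left(-11\right) = 90 \left(-11\right) = -990$)
$E{\left(-5 \right)} - J{\left(-64 \right)} = -990 - \frac{9}{4} = - \frac{3969}{4}$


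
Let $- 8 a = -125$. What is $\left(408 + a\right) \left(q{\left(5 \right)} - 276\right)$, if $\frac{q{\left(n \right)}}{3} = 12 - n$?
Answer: $- \frac{864195}{8} \approx -1.0802 \cdot 10^{5}$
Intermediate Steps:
$q{\left(n \right)} = 36 - 3 n$ ($q{\left(n \right)} = 3 \left(12 - n\right) = 36 - 3 n$)
$a = \frac{125}{8}$ ($a = \left(- \frac{1}{8}\right) \left(-125\right) = \frac{125}{8} \approx 15.625$)
$\left(408 + a\right) \left(q{\left(5 \right)} - 276\right) = \left(408 + \frac{125}{8}\right) \left(\left(36 - 15\right) - 276\right) = \frac{3389 \left(\left(36 - 15\right) - 276\right)}{8} = \frac{3389 \left(21 - 276\right)}{8} = \frac{3389}{8} \left(-255\right) = - \frac{864195}{8}$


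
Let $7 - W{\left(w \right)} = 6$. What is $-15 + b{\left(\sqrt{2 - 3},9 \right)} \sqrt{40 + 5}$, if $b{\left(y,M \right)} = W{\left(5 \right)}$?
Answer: $-15 + 3 \sqrt{5} \approx -8.2918$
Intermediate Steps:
$W{\left(w \right)} = 1$ ($W{\left(w \right)} = 7 - 6 = 1$)
$b{\left(y,M \right)} = 1$
$-15 + b{\left(\sqrt{2 - 3},9 \right)} \sqrt{40 + 5} = -15 + 1 \sqrt{40 + 5} = -15 + 1 \sqrt{45} = -15 + 1 \cdot 3 \sqrt{5} = -15 + 3 \sqrt{5}$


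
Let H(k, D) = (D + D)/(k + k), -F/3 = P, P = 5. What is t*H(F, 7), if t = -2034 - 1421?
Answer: 4837/3 ≈ 1612.3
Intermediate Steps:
F = -15 (F = -3*5 = -15)
t = -3455
H(k, D) = D/k (H(k, D) = (2*D)/((2*k)) = (2*D)*(1/(2*k)) = D/k)
t*H(F, 7) = -24185/(-15) = -24185*(-1)/15 = -3455*(-7/15) = 4837/3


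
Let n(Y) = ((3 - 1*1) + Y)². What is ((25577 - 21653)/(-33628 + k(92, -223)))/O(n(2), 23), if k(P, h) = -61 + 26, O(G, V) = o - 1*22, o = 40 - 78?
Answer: 109/56105 ≈ 0.0019428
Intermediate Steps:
o = -38
n(Y) = (2 + Y)² (n(Y) = ((3 - 1) + Y)² = (2 + Y)²)
O(G, V) = -60 (O(G, V) = -38 - 1*22 = -38 - 22 = -60)
k(P, h) = -35
((25577 - 21653)/(-33628 + k(92, -223)))/O(n(2), 23) = ((25577 - 21653)/(-33628 - 35))/(-60) = (3924/(-33663))*(-1/60) = (3924*(-1/33663))*(-1/60) = -1308/11221*(-1/60) = 109/56105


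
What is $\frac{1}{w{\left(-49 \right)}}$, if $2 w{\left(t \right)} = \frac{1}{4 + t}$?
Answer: $-90$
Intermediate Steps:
$w{\left(t \right)} = \frac{1}{2 \left(4 + t\right)}$
$\frac{1}{w{\left(-49 \right)}} = \frac{1}{\frac{1}{2} \frac{1}{4 - 49}} = \frac{1}{\frac{1}{2} \frac{1}{-45}} = \frac{1}{\frac{1}{2} \left(- \frac{1}{45}\right)} = \frac{1}{- \frac{1}{90}} = -90$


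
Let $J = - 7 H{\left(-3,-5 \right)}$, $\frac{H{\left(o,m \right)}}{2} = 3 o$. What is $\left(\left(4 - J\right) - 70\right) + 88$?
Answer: $-104$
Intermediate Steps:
$H{\left(o,m \right)} = 6 o$ ($H{\left(o,m \right)} = 2 \cdot 3 o = 6 o$)
$J = 126$ ($J = - 7 \cdot 6 \left(-3\right) = \left(-7\right) \left(-18\right) = 126$)
$\left(\left(4 - J\right) - 70\right) + 88 = \left(\left(4 - 126\right) - 70\right) + 88 = \left(-122 - 70\right) + 88 = -192 + 88 = -104$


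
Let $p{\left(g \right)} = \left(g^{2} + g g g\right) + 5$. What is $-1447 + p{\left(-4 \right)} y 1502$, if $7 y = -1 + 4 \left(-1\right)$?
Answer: $\frac{312801}{7} \approx 44686.0$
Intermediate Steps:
$p{\left(g \right)} = 5 + g^{2} + g^{3}$ ($p{\left(g \right)} = \left(g^{2} + g^{2} g\right) + 5 = \left(g^{2} + g^{3}\right) + 5 = 5 + g^{2} + g^{3}$)
$y = - \frac{5}{7}$ ($y = \frac{-1 + 4 \left(-1\right)}{7} = \frac{-1 - 4}{7} = \frac{1}{7} \left(-5\right) = - \frac{5}{7} \approx -0.71429$)
$-1447 + p{\left(-4 \right)} y 1502 = -1447 + \left(5 + \left(-4\right)^{2} + \left(-4\right)^{3}\right) \left(- \frac{5}{7}\right) 1502 = -1447 + \left(5 + 16 - 64\right) \left(- \frac{5}{7}\right) 1502 = -1447 + \left(-43\right) \left(- \frac{5}{7}\right) 1502 = -1447 + \frac{215}{7} \cdot 1502 = -1447 + \frac{322930}{7} = \frac{312801}{7}$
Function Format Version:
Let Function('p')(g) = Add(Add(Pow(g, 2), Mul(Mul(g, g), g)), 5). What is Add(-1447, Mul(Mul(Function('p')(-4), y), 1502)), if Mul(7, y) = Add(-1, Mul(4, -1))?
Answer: Rational(312801, 7) ≈ 44686.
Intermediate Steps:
Function('p')(g) = Add(5, Pow(g, 2), Pow(g, 3)) (Function('p')(g) = Add(Add(Pow(g, 2), Mul(Pow(g, 2), g)), 5) = Add(Add(Pow(g, 2), Pow(g, 3)), 5) = Add(5, Pow(g, 2), Pow(g, 3)))
y = Rational(-5, 7) (y = Mul(Rational(1, 7), Add(-1, Mul(4, -1))) = Mul(Rational(1, 7), Add(-1, -4)) = Mul(Rational(1, 7), -5) = Rational(-5, 7) ≈ -0.71429)
Add(-1447, Mul(Mul(Function('p')(-4), y), 1502)) = Add(-1447, Mul(Mul(Add(5, Pow(-4, 2), Pow(-4, 3)), Rational(-5, 7)), 1502)) = Add(-1447, Mul(Mul(Add(5, 16, -64), Rational(-5, 7)), 1502)) = Add(-1447, Mul(Mul(-43, Rational(-5, 7)), 1502)) = Add(-1447, Mul(Rational(215, 7), 1502)) = Add(-1447, Rational(322930, 7)) = Rational(312801, 7)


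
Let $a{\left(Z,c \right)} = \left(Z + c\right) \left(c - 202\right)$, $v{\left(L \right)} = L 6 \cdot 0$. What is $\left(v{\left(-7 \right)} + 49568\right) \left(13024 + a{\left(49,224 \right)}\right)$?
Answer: $943279040$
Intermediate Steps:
$v{\left(L \right)} = 0$ ($v{\left(L \right)} = 6 L 0 = 0$)
$a{\left(Z,c \right)} = \left(-202 + c\right) \left(Z + c\right)$ ($a{\left(Z,c \right)} = \left(Z + c\right) \left(-202 + c\right) = \left(-202 + c\right) \left(Z + c\right)$)
$\left(v{\left(-7 \right)} + 49568\right) \left(13024 + a{\left(49,224 \right)}\right) = \left(0 + 49568\right) \left(13024 + \left(224^{2} - 9898 - 45248 + 49 \cdot 224\right)\right) = 49568 \left(13024 + \left(50176 - 9898 - 45248 + 10976\right)\right) = 49568 \left(13024 + 6006\right) = 49568 \cdot 19030 = 943279040$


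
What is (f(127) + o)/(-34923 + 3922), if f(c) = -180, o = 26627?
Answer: -26447/31001 ≈ -0.85310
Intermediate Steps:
(f(127) + o)/(-34923 + 3922) = (-180 + 26627)/(-34923 + 3922) = 26447/(-31001) = 26447*(-1/31001) = -26447/31001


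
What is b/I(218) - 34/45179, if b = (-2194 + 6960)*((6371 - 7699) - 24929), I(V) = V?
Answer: -2826869505855/4924511 ≈ -5.7404e+5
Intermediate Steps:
b = -125140862 (b = 4766*(-1328 - 24929) = 4766*(-26257) = -125140862)
b/I(218) - 34/45179 = -125140862/218 - 34/45179 = -125140862*1/218 - 34*1/45179 = -62570431/109 - 34/45179 = -2826869505855/4924511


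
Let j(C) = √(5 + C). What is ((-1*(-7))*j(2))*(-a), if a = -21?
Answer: 147*√7 ≈ 388.93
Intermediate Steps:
((-1*(-7))*j(2))*(-a) = ((-1*(-7))*√(5 + 2))*(-1*(-21)) = (7*√7)*21 = 147*√7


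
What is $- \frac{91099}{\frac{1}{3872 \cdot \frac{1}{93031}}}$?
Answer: $- \frac{352735328}{93031} \approx -3791.6$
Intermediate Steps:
$- \frac{91099}{\frac{1}{3872 \cdot \frac{1}{93031}}} = - \frac{91099}{\frac{1}{\frac{3872}{93031}}} = - \frac{91099}{\frac{93031}{3872}} = \left(-91099\right) \frac{3872}{93031} = - \frac{352735328}{93031}$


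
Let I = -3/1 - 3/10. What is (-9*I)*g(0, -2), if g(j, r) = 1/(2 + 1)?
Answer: 99/10 ≈ 9.9000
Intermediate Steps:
g(j, r) = 1/3
I = -33/10 (I = -3*1 - 3*1/10 = -3 - 3/10 = -33/10 ≈ -3.3000)
(-9*I)*g(0, -2) = -9*(-33/10)*(1/3) = (297/10)*(1/3) = 99/10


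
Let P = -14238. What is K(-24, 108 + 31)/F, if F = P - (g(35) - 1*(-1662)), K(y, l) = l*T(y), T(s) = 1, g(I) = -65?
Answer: -139/15835 ≈ -0.0087780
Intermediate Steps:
K(y, l) = l (K(y, l) = l*1 = l)
F = -15835 (F = -14238 - (-65 - 1*(-1662)) = -14238 - (-65 + 1662) = -14238 - 1*1597 = -14238 - 1597 = -15835)
K(-24, 108 + 31)/F = (108 + 31)/(-15835) = 139*(-1/15835) = -139/15835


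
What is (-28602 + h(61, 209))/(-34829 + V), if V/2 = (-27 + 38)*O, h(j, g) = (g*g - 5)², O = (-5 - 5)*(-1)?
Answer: -1907564374/34609 ≈ -55118.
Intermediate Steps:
O = 10 (O = -10*(-1) = 10)
h(j, g) = (-5 + g²)² (h(j, g) = (g² - 5)² = (-5 + g²)²)
V = 220 (V = 2*((-27 + 38)*10) = 2*(11*10) = 2*110 = 220)
(-28602 + h(61, 209))/(-34829 + V) = (-28602 + (-5 + 209²)²)/(-34829 + 220) = (-28602 + (-5 + 43681)²)/(-34609) = (-28602 + 43676²)*(-1/34609) = (-28602 + 1907592976)*(-1/34609) = 1907564374*(-1/34609) = -1907564374/34609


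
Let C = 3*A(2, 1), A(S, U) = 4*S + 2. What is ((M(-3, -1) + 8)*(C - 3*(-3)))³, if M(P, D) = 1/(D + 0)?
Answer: 20346417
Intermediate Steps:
A(S, U) = 2 + 4*S
C = 30 (C = 3*(2 + 4*2) = 3*(2 + 8) = 3*10 = 30)
M(P, D) = 1/D
((M(-3, -1) + 8)*(C - 3*(-3)))³ = ((1/(-1) + 8)*(30 - 3*(-3)))³ = ((-1 + 8)*(30 + 9))³ = (7*39)³ = 273³ = 20346417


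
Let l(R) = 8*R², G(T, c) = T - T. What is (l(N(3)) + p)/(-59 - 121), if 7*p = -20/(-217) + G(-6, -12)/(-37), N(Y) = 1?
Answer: -3043/68355 ≈ -0.044518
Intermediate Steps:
G(T, c) = 0
p = 20/1519 (p = (-20/(-217) + 0/(-37))/7 = (-20*(-1/217) + 0*(-1/37))/7 = (20/217 + 0)/7 = (⅐)*(20/217) = 20/1519 ≈ 0.013167)
(l(N(3)) + p)/(-59 - 121) = (8*1² + 20/1519)/(-59 - 121) = (8*1 + 20/1519)/(-180) = (8 + 20/1519)*(-1/180) = (12172/1519)*(-1/180) = -3043/68355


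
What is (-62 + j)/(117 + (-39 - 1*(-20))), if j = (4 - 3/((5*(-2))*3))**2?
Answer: -4519/9800 ≈ -0.46112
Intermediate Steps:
j = 1681/100 (j = (4 - 3/((-10*3)))**2 = (4 - 3/(-30))**2 = (4 - 3*(-1/30))**2 = (4 + 1/10)**2 = (41/10)**2 = 1681/100 ≈ 16.810)
(-62 + j)/(117 + (-39 - 1*(-20))) = (-62 + 1681/100)/(117 + (-39 - 1*(-20))) = -4519/100/(117 + (-39 + 20)) = -4519/100/(117 - 19) = -4519/100/98 = (1/98)*(-4519/100) = -4519/9800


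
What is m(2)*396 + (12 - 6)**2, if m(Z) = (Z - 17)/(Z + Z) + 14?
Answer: 4095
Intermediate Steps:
m(Z) = 14 + (-17 + Z)/(2*Z) (m(Z) = (-17 + Z)/((2*Z)) + 14 = (-17 + Z)*(1/(2*Z)) + 14 = (-17 + Z)/(2*Z) + 14 = 14 + (-17 + Z)/(2*Z))
m(2)*396 + (12 - 6)**2 = ((1/2)*(-17 + 29*2)/2)*396 + (12 - 6)**2 = ((1/2)*(1/2)*(-17 + 58))*396 + 6**2 = ((1/2)*(1/2)*41)*396 + 36 = (41/4)*396 + 36 = 4059 + 36 = 4095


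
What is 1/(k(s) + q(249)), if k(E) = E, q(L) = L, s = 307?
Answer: 1/556 ≈ 0.0017986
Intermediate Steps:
1/(k(s) + q(249)) = 1/(307 + 249) = 1/556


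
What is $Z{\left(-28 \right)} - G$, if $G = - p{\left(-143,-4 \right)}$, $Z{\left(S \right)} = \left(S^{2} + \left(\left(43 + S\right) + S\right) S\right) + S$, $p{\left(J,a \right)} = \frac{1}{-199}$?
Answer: $\frac{222879}{199} \approx 1120.0$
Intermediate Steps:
$p{\left(J,a \right)} = - \frac{1}{199}$
$Z{\left(S \right)} = S + S^{2} + S \left(43 + 2 S\right)$ ($Z{\left(S \right)} = \left(S^{2} + \left(43 + 2 S\right) S\right) + S = \left(S^{2} + S \left(43 + 2 S\right)\right) + S = S + S^{2} + S \left(43 + 2 S\right)$)
$G = \frac{1}{199}$ ($G = \left(-1\right) \left(- \frac{1}{199}\right) = \frac{1}{199} \approx 0.0050251$)
$Z{\left(-28 \right)} - G = - 28 \left(44 + 3 \left(-28\right)\right) - \frac{1}{199} = - 28 \left(44 - 84\right) - \frac{1}{199} = \left(-28\right) \left(-40\right) - \frac{1}{199} = 1120 - \frac{1}{199} = \frac{222879}{199}$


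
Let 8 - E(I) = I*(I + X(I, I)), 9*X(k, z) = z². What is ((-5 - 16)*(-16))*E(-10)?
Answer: 19264/3 ≈ 6421.3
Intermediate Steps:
X(k, z) = z²/9
E(I) = 8 - I*(I + I²/9)
((-5 - 16)*(-16))*E(-10) = ((-5 - 16)*(-16))*(8 - 1*(-10)² - ⅑*(-10)³) = (-21*(-16))*(8 - 1*100 - ⅑*(-1000)) = 336*(8 - 100 + 1000/9) = 336*(172/9) = 19264/3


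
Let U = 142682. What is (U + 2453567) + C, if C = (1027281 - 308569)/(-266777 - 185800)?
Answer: 1175001864961/452577 ≈ 2.5962e+6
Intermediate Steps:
C = -718712/452577 (C = 718712/(-452577) = 718712*(-1/452577) = -718712/452577 ≈ -1.5880)
(U + 2453567) + C = (142682 + 2453567) - 718712/452577 = 2596249 - 718712/452577 = 1175001864961/452577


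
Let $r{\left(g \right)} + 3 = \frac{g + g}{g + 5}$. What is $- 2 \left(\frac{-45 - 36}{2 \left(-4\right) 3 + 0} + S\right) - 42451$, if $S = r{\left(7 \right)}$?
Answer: $- \frac{509449}{12} \approx -42454.0$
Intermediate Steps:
$r{\left(g \right)} = -3 + \frac{2 g}{5 + g}$ ($r{\left(g \right)} = -3 + \frac{g + g}{g + 5} = -3 + \frac{2 g}{5 + g}$)
$S = - \frac{11}{6}$ ($S = \frac{-15 - 7}{5 + 7} = \frac{-15 - 7}{12} = \frac{1}{12} \left(-22\right) = - \frac{11}{6} \approx -1.8333$)
$- 2 \left(\frac{-45 - 36}{2 \left(-4\right) 3 + 0} + S\right) - 42451 = - 2 \left(\frac{-45 - 36}{2 \left(-4\right) 3 + 0} - \frac{11}{6}\right) - 42451 = - 2 \left(- \frac{81}{\left(-8\right) 3 + 0} - \frac{11}{6}\right) - 42451 = - 2 \left(- \frac{81}{-24 + 0} - \frac{11}{6}\right) - 42451 = - 2 \left(- \frac{81}{-24} - \frac{11}{6}\right) - 42451 = - 2 \left(\left(-81\right) \left(- \frac{1}{24}\right) - \frac{11}{6}\right) - 42451 = - 2 \left(\frac{27}{8} - \frac{11}{6}\right) - 42451 = \left(-2\right) \frac{37}{24} - 42451 = - \frac{37}{12} - 42451 = - \frac{509449}{12}$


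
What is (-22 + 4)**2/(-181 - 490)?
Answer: -324/671 ≈ -0.48286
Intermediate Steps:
(-22 + 4)**2/(-181 - 490) = (-18)**2/(-671) = -1/671*324 = -324/671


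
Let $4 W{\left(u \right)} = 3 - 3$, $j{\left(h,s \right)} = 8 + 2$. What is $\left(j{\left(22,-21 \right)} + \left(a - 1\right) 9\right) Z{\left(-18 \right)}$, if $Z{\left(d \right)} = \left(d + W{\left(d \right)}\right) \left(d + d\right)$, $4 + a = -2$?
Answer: $-34344$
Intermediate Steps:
$a = -6$ ($a = -4 - 2 = -6$)
$j{\left(h,s \right)} = 10$
$W{\left(u \right)} = 0$ ($W{\left(u \right)} = \frac{3 - 3}{4} = \frac{1}{4} \cdot 0 = 0$)
$Z{\left(d \right)} = 2 d^{2}$ ($Z{\left(d \right)} = \left(d + 0\right) \left(d + d\right) = d 2 d = 2 d^{2}$)
$\left(j{\left(22,-21 \right)} + \left(a - 1\right) 9\right) Z{\left(-18 \right)} = \left(10 + \left(-6 - 1\right) 9\right) 2 \left(-18\right)^{2} = \left(10 - 63\right) 2 \cdot 324 = \left(10 - 63\right) 648 = \left(-53\right) 648 = -34344$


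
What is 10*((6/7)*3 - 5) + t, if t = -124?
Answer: -1038/7 ≈ -148.29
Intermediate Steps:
10*((6/7)*3 - 5) + t = 10*((6/7)*3 - 5) - 124 = 10*(18/7 - 5) - 124 = 10*(-17/7) - 124 = -170/7 - 124 = -1038/7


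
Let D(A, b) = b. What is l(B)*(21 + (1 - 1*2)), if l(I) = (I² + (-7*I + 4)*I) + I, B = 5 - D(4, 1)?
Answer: -1520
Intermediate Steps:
B = 4 (B = 5 - 1*1 = 5 - 1 = 4)
l(I) = I + I² + I*(4 - 7*I) (l(I) = (I² + (4 - 7*I)*I) + I = (I² + I*(4 - 7*I)) + I = I + I² + I*(4 - 7*I))
l(B)*(21 + (1 - 1*2)) = (4*(5 - 6*4))*(21 + (1 - 1*2)) = (4*(5 - 24))*(21 + (1 - 2)) = (4*(-19))*(21 - 1) = -76*20 = -1520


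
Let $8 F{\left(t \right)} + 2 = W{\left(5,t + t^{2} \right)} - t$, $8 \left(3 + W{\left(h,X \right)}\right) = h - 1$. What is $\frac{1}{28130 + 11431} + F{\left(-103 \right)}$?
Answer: $\frac{7793533}{632976} \approx 12.313$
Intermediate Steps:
$W{\left(h,X \right)} = - \frac{25}{8} + \frac{h}{8}$ ($W{\left(h,X \right)} = -3 + \frac{h - 1}{8} = -3 + \frac{-1 + h}{8} = -3 + \left(- \frac{1}{8} + \frac{h}{8}\right) = - \frac{25}{8} + \frac{h}{8}$)
$F{\left(t \right)} = - \frac{9}{16} - \frac{t}{8}$ ($F{\left(t \right)} = - \frac{1}{4} + \frac{\left(- \frac{25}{8} + \frac{1}{8} \cdot 5\right) - t}{8} = - \frac{1}{4} + \frac{\left(- \frac{25}{8} + \frac{5}{8}\right) - t}{8} = - \frac{1}{4} + \frac{- \frac{5}{2} - t}{8} = - \frac{1}{4} - \left(\frac{5}{16} + \frac{t}{8}\right) = - \frac{9}{16} - \frac{t}{8}$)
$\frac{1}{28130 + 11431} + F{\left(-103 \right)} = \frac{1}{28130 + 11431} - - \frac{197}{16} = \frac{1}{39561} + \left(- \frac{9}{16} + \frac{103}{8}\right) = \frac{1}{39561} + \frac{197}{16} = \frac{7793533}{632976}$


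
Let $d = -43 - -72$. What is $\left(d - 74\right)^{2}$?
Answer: $2025$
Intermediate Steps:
$d = 29$ ($d = -43 + 72 = 29$)
$\left(d - 74\right)^{2} = \left(29 - 74\right)^{2} = \left(-45\right)^{2} = 2025$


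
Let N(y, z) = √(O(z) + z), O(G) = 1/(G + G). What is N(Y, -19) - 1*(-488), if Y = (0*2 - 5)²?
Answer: 488 + I*√27474/38 ≈ 488.0 + 4.3619*I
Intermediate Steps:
O(G) = 1/(2*G)
Y = 25 (Y = (0 - 5)² = (-5)² = 25)
N(y, z) = √(z + 1/(2*z)) (N(y, z) = √(1/(2*z) + z) = √(z + 1/(2*z)))
N(Y, -19) - 1*(-488) = √(2/(-19) + 4*(-19))/2 - 1*(-488) = √(2*(-1/19) - 76)/2 + 488 = √(-2/19 - 76)/2 + 488 = √(-1446/19)/2 + 488 = (I*√27474/19)/2 + 488 = I*√27474/38 + 488 = 488 + I*√27474/38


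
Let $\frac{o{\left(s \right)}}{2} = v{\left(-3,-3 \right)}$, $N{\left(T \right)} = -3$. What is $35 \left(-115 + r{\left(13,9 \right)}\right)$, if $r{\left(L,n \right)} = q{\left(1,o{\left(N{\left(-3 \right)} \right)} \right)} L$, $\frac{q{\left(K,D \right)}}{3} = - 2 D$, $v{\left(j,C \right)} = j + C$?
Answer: $28735$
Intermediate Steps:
$v{\left(j,C \right)} = C + j$
$o{\left(s \right)} = -12$ ($o{\left(s \right)} = 2 \left(-3 - 3\right) = 2 \left(-6\right) = -12$)
$q{\left(K,D \right)} = - 6 D$ ($q{\left(K,D \right)} = 3 \left(- 2 D\right) = - 6 D$)
$r{\left(L,n \right)} = 72 L$ ($r{\left(L,n \right)} = \left(-6\right) \left(-12\right) L = 72 L$)
$35 \left(-115 + r{\left(13,9 \right)}\right) = 35 \left(-115 + 72 \cdot 13\right) = 35 \left(-115 + 936\right) = 35 \cdot 821 = 28735$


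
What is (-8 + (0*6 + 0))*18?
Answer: -144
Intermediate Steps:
(-8 + (0*6 + 0))*18 = (-8 + (0 + 0))*18 = (-8 + 0)*18 = -8*18 = -144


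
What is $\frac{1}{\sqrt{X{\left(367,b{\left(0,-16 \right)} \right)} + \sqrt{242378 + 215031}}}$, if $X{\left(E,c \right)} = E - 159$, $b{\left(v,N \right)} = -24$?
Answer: $\frac{1}{\sqrt{208 + \sqrt{457409}}} \approx 0.033628$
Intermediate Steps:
$X{\left(E,c \right)} = -159 + E$ ($X{\left(E,c \right)} = E - 159 = -159 + E$)
$\frac{1}{\sqrt{X{\left(367,b{\left(0,-16 \right)} \right)} + \sqrt{242378 + 215031}}} = \frac{1}{\sqrt{\left(-159 + 367\right) + \sqrt{242378 + 215031}}} = \frac{1}{\sqrt{208 + \sqrt{457409}}}$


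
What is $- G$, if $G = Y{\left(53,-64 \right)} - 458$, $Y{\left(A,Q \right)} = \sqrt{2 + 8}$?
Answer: $458 - \sqrt{10} \approx 454.84$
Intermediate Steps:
$Y{\left(A,Q \right)} = \sqrt{10}$
$G = -458 + \sqrt{10}$ ($G = \sqrt{10} - 458 = -458 + \sqrt{10} \approx -454.84$)
$- G = - (-458 + \sqrt{10}) = 458 - \sqrt{10}$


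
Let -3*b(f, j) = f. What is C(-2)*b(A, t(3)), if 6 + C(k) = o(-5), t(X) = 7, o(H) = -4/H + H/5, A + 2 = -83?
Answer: -527/3 ≈ -175.67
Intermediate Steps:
A = -85 (A = -2 - 83 = -85)
o(H) = -4/H + H/5 (o(H) = -4/H + H*(1/5) = -4/H + H/5)
b(f, j) = -f/3
C(k) = -31/5 (C(k) = -6 + (-4/(-5) + (1/5)*(-5)) = -6 + (-4*(-1/5) - 1) = -6 + (4/5 - 1) = -6 - 1/5 = -31/5)
C(-2)*b(A, t(3)) = -(-31)*(-85)/15 = -31/5*85/3 = -527/3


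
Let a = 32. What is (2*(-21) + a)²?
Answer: 100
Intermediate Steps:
(2*(-21) + a)² = (2*(-21) + 32)² = (-42 + 32)² = (-10)² = 100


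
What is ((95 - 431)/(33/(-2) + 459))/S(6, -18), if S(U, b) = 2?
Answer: -112/295 ≈ -0.37966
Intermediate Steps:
((95 - 431)/(33/(-2) + 459))/S(6, -18) = ((95 - 431)/(33/(-2) + 459))/2 = -336/(33*(-½) + 459)*(½) = -336/(-33/2 + 459)*(½) = -336/885/2*(½) = -336*2/885*(½) = -224/295*½ = -112/295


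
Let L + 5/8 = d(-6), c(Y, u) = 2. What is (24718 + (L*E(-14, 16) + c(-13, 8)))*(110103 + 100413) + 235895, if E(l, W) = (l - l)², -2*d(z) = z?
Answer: 5204191415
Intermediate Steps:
d(z) = -z/2
E(l, W) = 0 (E(l, W) = 0² = 0)
L = 19/8 (L = -5/8 - ½*(-6) = -5/8 + 3 = 19/8 ≈ 2.3750)
(24718 + (L*E(-14, 16) + c(-13, 8)))*(110103 + 100413) + 235895 = (24718 + ((19/8)*0 + 2))*(110103 + 100413) + 235895 = (24718 + (0 + 2))*210516 + 235895 = (24718 + 2)*210516 + 235895 = 24720*210516 + 235895 = 5203955520 + 235895 = 5204191415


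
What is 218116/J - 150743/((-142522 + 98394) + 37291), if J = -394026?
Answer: 9650900371/448992627 ≈ 21.495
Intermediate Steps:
218116/J - 150743/((-142522 + 98394) + 37291) = 218116/(-394026) - 150743/((-142522 + 98394) + 37291) = 218116*(-1/394026) - 150743/(-44128 + 37291) = -109058/197013 - 150743/(-6837) = -109058/197013 - 150743*(-1/6837) = -109058/197013 + 150743/6837 = 9650900371/448992627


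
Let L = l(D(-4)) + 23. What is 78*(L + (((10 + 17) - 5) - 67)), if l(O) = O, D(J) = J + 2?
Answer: -1872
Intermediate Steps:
D(J) = 2 + J
L = 21 (L = (2 - 4) + 23 = -2 + 23 = 21)
78*(L + (((10 + 17) - 5) - 67)) = 78*(21 + (((10 + 17) - 5) - 67)) = 78*(21 + ((27 - 5) - 67)) = 78*(21 + (22 - 67)) = 78*(21 - 45) = 78*(-24) = -1872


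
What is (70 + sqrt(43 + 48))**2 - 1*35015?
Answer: -30024 + 140*sqrt(91) ≈ -28689.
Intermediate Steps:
(70 + sqrt(43 + 48))**2 - 1*35015 = (70 + sqrt(91))**2 - 35015 = -35015 + (70 + sqrt(91))**2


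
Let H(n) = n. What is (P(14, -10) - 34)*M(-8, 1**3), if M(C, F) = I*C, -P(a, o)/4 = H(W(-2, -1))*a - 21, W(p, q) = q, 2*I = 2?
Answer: -848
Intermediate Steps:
I = 1 (I = (1/2)*2 = 1)
P(a, o) = 84 + 4*a (P(a, o) = -4*(-a - 21) = -4*(-21 - a) = 84 + 4*a)
M(C, F) = C (M(C, F) = 1*C = C)
(P(14, -10) - 34)*M(-8, 1**3) = ((84 + 4*14) - 34)*(-8) = ((84 + 56) - 34)*(-8) = (140 - 34)*(-8) = 106*(-8) = -848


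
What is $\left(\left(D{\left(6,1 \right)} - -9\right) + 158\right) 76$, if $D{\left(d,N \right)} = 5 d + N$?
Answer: $15048$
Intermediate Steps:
$D{\left(d,N \right)} = N + 5 d$
$\left(\left(D{\left(6,1 \right)} - -9\right) + 158\right) 76 = \left(\left(\left(1 + 5 \cdot 6\right) - -9\right) + 158\right) 76 = \left(\left(\left(1 + 30\right) + 9\right) + 158\right) 76 = \left(\left(31 + 9\right) + 158\right) 76 = \left(40 + 158\right) 76 = 198 \cdot 76 = 15048$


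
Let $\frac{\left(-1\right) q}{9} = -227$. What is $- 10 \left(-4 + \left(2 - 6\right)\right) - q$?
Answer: $-1963$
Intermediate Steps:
$q = 2043$ ($q = \left(-9\right) \left(-227\right) = 2043$)
$- 10 \left(-4 + \left(2 - 6\right)\right) - q = - 10 \left(-4 + \left(2 - 6\right)\right) - 2043 = - 10 \left(-4 - 4\right) - 2043 = \left(-10\right) \left(-8\right) - 2043 = 80 - 2043 = -1963$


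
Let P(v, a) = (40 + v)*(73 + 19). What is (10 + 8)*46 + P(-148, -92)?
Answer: -9108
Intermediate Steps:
P(v, a) = 3680 + 92*v (P(v, a) = (40 + v)*92 = 3680 + 92*v)
(10 + 8)*46 + P(-148, -92) = (10 + 8)*46 + (3680 + 92*(-148)) = 18*46 + (3680 - 13616) = 828 - 9936 = -9108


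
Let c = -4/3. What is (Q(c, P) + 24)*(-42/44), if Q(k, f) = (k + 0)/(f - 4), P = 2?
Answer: -259/11 ≈ -23.545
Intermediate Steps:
c = -4/3 (c = -4*⅓ = -4/3 ≈ -1.3333)
Q(k, f) = k/(-4 + f)
(Q(c, P) + 24)*(-42/44) = (-4/(3*(-4 + 2)) + 24)*(-42/44) = (-4/3/(-2) + 24)*(-42*1/44) = (-4/3*(-½) + 24)*(-21/22) = (⅔ + 24)*(-21/22) = (74/3)*(-21/22) = -259/11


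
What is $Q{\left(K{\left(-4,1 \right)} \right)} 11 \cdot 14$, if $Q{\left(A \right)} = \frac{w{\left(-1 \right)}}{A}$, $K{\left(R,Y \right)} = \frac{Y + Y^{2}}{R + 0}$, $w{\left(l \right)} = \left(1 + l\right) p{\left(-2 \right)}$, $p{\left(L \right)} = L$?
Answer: $0$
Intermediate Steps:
$w{\left(l \right)} = -2 - 2 l$ ($w{\left(l \right)} = \left(1 + l\right) \left(-2\right) = -2 - 2 l$)
$K{\left(R,Y \right)} = \frac{Y + Y^{2}}{R}$
$Q{\left(A \right)} = 0$ ($Q{\left(A \right)} = \frac{-2 - -2}{A} = \frac{-2 + 2}{A} = \frac{0}{A} = 0$)
$Q{\left(K{\left(-4,1 \right)} \right)} 11 \cdot 14 = 0 \cdot 11 \cdot 14 = 0 \cdot 14 = 0$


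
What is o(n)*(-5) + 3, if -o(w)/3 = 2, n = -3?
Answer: 33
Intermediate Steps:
o(w) = -6 (o(w) = -3*2 = -6)
o(n)*(-5) + 3 = -6*(-5) + 3 = 30 + 3 = 33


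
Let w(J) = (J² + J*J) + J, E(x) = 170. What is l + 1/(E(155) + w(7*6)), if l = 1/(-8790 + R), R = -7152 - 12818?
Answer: 1251/5378120 ≈ 0.00023261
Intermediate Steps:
R = -19970
w(J) = J + 2*J² (w(J) = (J² + J²) + J = 2*J² + J = J + 2*J²)
l = -1/28760 (l = 1/(-8790 - 19970) = 1/(-28760) = -1/28760 ≈ -3.4771e-5)
l + 1/(E(155) + w(7*6)) = -1/28760 + 1/(170 + (7*6)*(1 + 2*(7*6))) = -1/28760 + 1/(170 + 42*(1 + 2*42)) = -1/28760 + 1/(170 + 42*(1 + 84)) = -1/28760 + 1/(170 + 42*85) = -1/28760 + 1/(170 + 3570) = -1/28760 + 1/3740 = 1251/5378120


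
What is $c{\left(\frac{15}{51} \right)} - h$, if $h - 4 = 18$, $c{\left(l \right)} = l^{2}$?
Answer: $- \frac{6333}{289} \approx -21.913$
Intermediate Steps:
$h = 22$ ($h = 4 + 18 = 22$)
$c{\left(\frac{15}{51} \right)} - h = \left(\frac{15}{51}\right)^{2} - 22 = \left(15 \cdot \frac{1}{51}\right)^{2} - 22 = \left(\frac{5}{17}\right)^{2} - 22 = \frac{25}{289} - 22 = - \frac{6333}{289}$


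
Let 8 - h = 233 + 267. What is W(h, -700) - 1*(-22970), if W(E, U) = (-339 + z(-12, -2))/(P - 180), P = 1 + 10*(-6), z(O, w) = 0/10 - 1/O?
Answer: 65882027/2868 ≈ 22971.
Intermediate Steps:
h = -492 (h = 8 - (233 + 267) = 8 - 1*500 = 8 - 500 = -492)
z(O, w) = -1/O (z(O, w) = 0*(⅒) - 1/O = 0 - 1/O = -1/O)
P = -59 (P = 1 - 60 = -59)
W(E, U) = 4067/2868 (W(E, U) = (-339 - 1/(-12))/(-59 - 180) = (-339 - 1*(-1/12))/(-239) = (-339 + 1/12)*(-1/239) = -4067/12*(-1/239) = 4067/2868)
W(h, -700) - 1*(-22970) = 4067/2868 - 1*(-22970) = 4067/2868 + 22970 = 65882027/2868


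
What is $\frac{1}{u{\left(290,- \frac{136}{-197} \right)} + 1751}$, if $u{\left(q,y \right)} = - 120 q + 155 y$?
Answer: $- \frac{197}{6489573} \approx -3.0356 \cdot 10^{-5}$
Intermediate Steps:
$\frac{1}{u{\left(290,- \frac{136}{-197} \right)} + 1751} = \frac{1}{\left(\left(-120\right) 290 + 155 \left(- \frac{136}{-197}\right)\right) + 1751} = \frac{1}{\left(-34800 + 155 \left(\left(-136\right) \left(- \frac{1}{197}\right)\right)\right) + 1751} = \frac{1}{\left(-34800 + 155 \cdot \frac{136}{197}\right) + 1751} = \frac{1}{\left(-34800 + \frac{21080}{197}\right) + 1751} = \frac{1}{- \frac{6834520}{197} + 1751} = \frac{1}{- \frac{6489573}{197}} = - \frac{197}{6489573}$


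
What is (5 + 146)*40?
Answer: 6040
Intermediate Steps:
(5 + 146)*40 = 151*40 = 6040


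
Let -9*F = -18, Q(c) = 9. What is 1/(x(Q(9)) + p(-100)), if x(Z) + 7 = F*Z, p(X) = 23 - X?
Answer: 1/134 ≈ 0.0074627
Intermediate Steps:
F = 2 (F = -⅑*(-18) = 2)
x(Z) = -7 + 2*Z
1/(x(Q(9)) + p(-100)) = 1/((-7 + 2*9) + (23 - 1*(-100))) = 1/((-7 + 18) + (23 + 100)) = 1/(11 + 123) = 1/134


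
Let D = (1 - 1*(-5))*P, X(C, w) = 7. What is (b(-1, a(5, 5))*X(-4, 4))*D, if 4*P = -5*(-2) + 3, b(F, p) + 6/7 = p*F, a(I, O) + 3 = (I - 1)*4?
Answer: -3783/2 ≈ -1891.5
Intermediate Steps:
a(I, O) = -7 + 4*I (a(I, O) = -3 + (I - 1)*4 = -3 + (-1 + I)*4 = -3 + (-4 + 4*I) = -7 + 4*I)
b(F, p) = -6/7 + F*p (b(F, p) = -6/7 + p*F = -6/7 + F*p)
P = 13/4 (P = (-5*(-2) + 3)/4 = (10 + 3)/4 = (1/4)*13 = 13/4 ≈ 3.2500)
D = 39/2 (D = (1 - 1*(-5))*(13/4) = (1 + 5)*(13/4) = 6*(13/4) = 39/2 ≈ 19.500)
(b(-1, a(5, 5))*X(-4, 4))*D = ((-6/7 - (-7 + 4*5))*7)*(39/2) = ((-6/7 - (-7 + 20))*7)*(39/2) = ((-6/7 - 1*13)*7)*(39/2) = ((-6/7 - 13)*7)*(39/2) = -97/7*7*(39/2) = -97*39/2 = -3783/2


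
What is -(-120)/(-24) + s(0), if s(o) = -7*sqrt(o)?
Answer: -5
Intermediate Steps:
-(-120)/(-24) + s(0) = -(-120)/(-24) - 7*sqrt(0) = -(-120)*(-1)/24 - 7*0 = -30*1/6 + 0 = -5 + 0 = -5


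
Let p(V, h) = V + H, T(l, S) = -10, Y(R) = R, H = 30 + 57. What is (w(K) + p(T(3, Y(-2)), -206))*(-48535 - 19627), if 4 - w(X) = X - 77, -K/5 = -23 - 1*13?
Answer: 1499564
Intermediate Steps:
H = 87
K = 180 (K = -5*(-23 - 1*13) = -5*(-23 - 13) = -5*(-36) = 180)
w(X) = 81 - X (w(X) = 4 - (X - 77) = 4 - (-77 + X) = 4 + (77 - X) = 81 - X)
p(V, h) = 87 + V (p(V, h) = V + 87 = 87 + V)
(w(K) + p(T(3, Y(-2)), -206))*(-48535 - 19627) = ((81 - 1*180) + (87 - 10))*(-48535 - 19627) = ((81 - 180) + 77)*(-68162) = (-99 + 77)*(-68162) = -22*(-68162) = 1499564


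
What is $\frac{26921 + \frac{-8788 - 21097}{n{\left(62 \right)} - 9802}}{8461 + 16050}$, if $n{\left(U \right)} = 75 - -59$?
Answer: $\frac{260302113}{236972348} \approx 1.0984$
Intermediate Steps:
$n{\left(U \right)} = 134$ ($n{\left(U \right)} = 75 + 59 = 134$)
$\frac{26921 + \frac{-8788 - 21097}{n{\left(62 \right)} - 9802}}{8461 + 16050} = \frac{26921 + \frac{-8788 - 21097}{134 - 9802}}{8461 + 16050} = \frac{26921 - \frac{29885}{-9668}}{24511} = \left(26921 - - \frac{29885}{9668}\right) \frac{1}{24511} = \left(26921 + \frac{29885}{9668}\right) \frac{1}{24511} = \frac{260302113}{9668} \cdot \frac{1}{24511} = \frac{260302113}{236972348}$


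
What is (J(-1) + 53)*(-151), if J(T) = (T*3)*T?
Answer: -8456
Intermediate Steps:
J(T) = 3*T² (J(T) = (3*T)*T = 3*T²)
(J(-1) + 53)*(-151) = (3*(-1)² + 53)*(-151) = (3*1 + 53)*(-151) = (3 + 53)*(-151) = 56*(-151) = -8456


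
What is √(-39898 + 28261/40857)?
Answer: 5*I*√2664014210661/40857 ≈ 199.74*I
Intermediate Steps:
√(-39898 + 28261/40857) = √(-1630084325/40857) = 5*I*√2664014210661/40857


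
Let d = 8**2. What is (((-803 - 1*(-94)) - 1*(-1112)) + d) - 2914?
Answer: -2447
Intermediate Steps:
d = 64
(((-803 - 1*(-94)) - 1*(-1112)) + d) - 2914 = (((-803 - 1*(-94)) - 1*(-1112)) + 64) - 2914 = (((-803 + 94) + 1112) + 64) - 2914 = ((-709 + 1112) + 64) - 2914 = (403 + 64) - 2914 = 467 - 2914 = -2447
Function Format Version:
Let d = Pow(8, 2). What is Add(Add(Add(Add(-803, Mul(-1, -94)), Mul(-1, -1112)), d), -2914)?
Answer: -2447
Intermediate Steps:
d = 64
Add(Add(Add(Add(-803, Mul(-1, -94)), Mul(-1, -1112)), d), -2914) = Add(Add(Add(Add(-803, Mul(-1, -94)), Mul(-1, -1112)), 64), -2914) = Add(Add(Add(Add(-803, 94), 1112), 64), -2914) = Add(Add(Add(-709, 1112), 64), -2914) = Add(Add(403, 64), -2914) = Add(467, -2914) = -2447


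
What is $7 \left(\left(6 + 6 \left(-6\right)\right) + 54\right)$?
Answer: $168$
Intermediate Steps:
$7 \left(\left(6 + 6 \left(-6\right)\right) + 54\right) = 7 \left(\left(6 - 36\right) + 54\right) = 7 \left(-30 + 54\right) = 7 \cdot 24 = 168$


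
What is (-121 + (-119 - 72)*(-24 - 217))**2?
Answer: 2107728100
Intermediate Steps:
(-121 + (-119 - 72)*(-24 - 217))**2 = (-121 - 191*(-241))**2 = (-121 + 46031)**2 = 45910**2 = 2107728100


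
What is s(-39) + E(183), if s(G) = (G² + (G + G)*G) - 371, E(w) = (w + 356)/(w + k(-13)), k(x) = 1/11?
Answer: 8448617/2014 ≈ 4194.9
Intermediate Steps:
k(x) = 1/11
E(w) = (356 + w)/(1/11 + w) (E(w) = (w + 356)/(w + 1/11) = (356 + w)/(1/11 + w))
s(G) = -371 + 3*G² (s(G) = (G² + (2*G)*G) - 371 = (G² + 2*G²) - 371 = 3*G² - 371 = -371 + 3*G²)
s(-39) + E(183) = (-371 + 3*(-39)²) + 11*(356 + 183)/(1 + 11*183) = (-371 + 3*1521) + 11*539/(1 + 2013) = (-371 + 4563) + 11*539/2014 = 4192 + 11*(1/2014)*539 = 4192 + 5929/2014 = 8448617/2014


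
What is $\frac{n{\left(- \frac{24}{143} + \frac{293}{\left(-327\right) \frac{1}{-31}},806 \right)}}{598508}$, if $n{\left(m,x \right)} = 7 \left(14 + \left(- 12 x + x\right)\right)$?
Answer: $- \frac{15491}{149627} \approx -0.10353$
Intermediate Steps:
$n{\left(m,x \right)} = 98 - 77 x$ ($n{\left(m,x \right)} = 7 \left(14 - 11 x\right) = 98 - 77 x$)
$\frac{n{\left(- \frac{24}{143} + \frac{293}{\left(-327\right) \frac{1}{-31}},806 \right)}}{598508} = \frac{98 - 62062}{598508} = \left(98 - 62062\right) \frac{1}{598508} = \left(-61964\right) \frac{1}{598508} = - \frac{15491}{149627}$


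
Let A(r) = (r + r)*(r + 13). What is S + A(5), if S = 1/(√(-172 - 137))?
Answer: 180 - I*√309/309 ≈ 180.0 - 0.056888*I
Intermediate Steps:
S = -I*√309/309 (S = 1/(√(-309)) = 1/(I*√309) = -I*√309/309 ≈ -0.056888*I)
A(r) = 2*r*(13 + r) (A(r) = (2*r)*(13 + r) = 2*r*(13 + r))
S + A(5) = -I*√309/309 + 2*5*(13 + 5) = -I*√309/309 + 2*5*18 = -I*√309/309 + 180 = 180 - I*√309/309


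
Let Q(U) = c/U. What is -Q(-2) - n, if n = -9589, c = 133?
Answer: 19311/2 ≈ 9655.5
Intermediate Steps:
Q(U) = 133/U
-Q(-2) - n = -133/(-2) - 1*(-9589) = -133*(-1)/2 + 9589 = -1*(-133/2) + 9589 = 133/2 + 9589 = 19311/2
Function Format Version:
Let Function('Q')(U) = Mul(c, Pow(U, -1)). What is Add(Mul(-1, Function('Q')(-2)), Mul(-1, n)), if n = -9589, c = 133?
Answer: Rational(19311, 2) ≈ 9655.5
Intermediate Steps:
Function('Q')(U) = Mul(133, Pow(U, -1))
Add(Mul(-1, Function('Q')(-2)), Mul(-1, n)) = Add(Mul(-1, Mul(133, Pow(-2, -1))), Mul(-1, -9589)) = Add(Mul(-1, Mul(133, Rational(-1, 2))), 9589) = Add(Mul(-1, Rational(-133, 2)), 9589) = Add(Rational(133, 2), 9589) = Rational(19311, 2)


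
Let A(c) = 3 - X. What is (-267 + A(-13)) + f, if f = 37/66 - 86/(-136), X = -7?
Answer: -574031/2244 ≈ -255.81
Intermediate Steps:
f = 2677/2244 (f = 37*(1/66) - 86*(-1/136) = 37/66 + 43/68 = 2677/2244 ≈ 1.1930)
A(c) = 10 (A(c) = 3 - 1*(-7) = 3 + 7 = 10)
(-267 + A(-13)) + f = (-267 + 10) + 2677/2244 = -257 + 2677/2244 = -574031/2244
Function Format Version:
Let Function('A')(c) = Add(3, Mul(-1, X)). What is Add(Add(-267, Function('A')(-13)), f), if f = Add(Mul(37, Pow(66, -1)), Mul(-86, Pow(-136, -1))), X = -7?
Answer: Rational(-574031, 2244) ≈ -255.81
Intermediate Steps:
f = Rational(2677, 2244) (f = Add(Mul(37, Rational(1, 66)), Mul(-86, Rational(-1, 136))) = Add(Rational(37, 66), Rational(43, 68)) = Rational(2677, 2244) ≈ 1.1930)
Function('A')(c) = 10 (Function('A')(c) = Add(3, Mul(-1, -7)) = Add(3, 7) = 10)
Add(Add(-267, Function('A')(-13)), f) = Add(Add(-267, 10), Rational(2677, 2244)) = Add(-257, Rational(2677, 2244)) = Rational(-574031, 2244)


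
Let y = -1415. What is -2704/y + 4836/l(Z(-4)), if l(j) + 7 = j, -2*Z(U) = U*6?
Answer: 1371292/1415 ≈ 969.11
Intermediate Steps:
Z(U) = -3*U (Z(U) = -U*6/2 = -3*U)
l(j) = -7 + j
-2704/y + 4836/l(Z(-4)) = -2704/(-1415) + 4836/(-7 - 3*(-4)) = -2704*(-1/1415) + 4836/(-7 + 12) = 2704/1415 + 4836/5 = 1371292/1415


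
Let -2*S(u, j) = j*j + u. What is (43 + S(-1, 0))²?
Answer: 7569/4 ≈ 1892.3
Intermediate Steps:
S(u, j) = -u/2 - j²/2 (S(u, j) = -(j*j + u)/2 = -(j² + u)/2 = -(u + j²)/2 = -u/2 - j²/2)
(43 + S(-1, 0))² = (43 + (-½*(-1) - ½*0²))² = (43 + (½ - ½*0))² = (43 + (½ + 0))² = (43 + ½)² = (87/2)² = 7569/4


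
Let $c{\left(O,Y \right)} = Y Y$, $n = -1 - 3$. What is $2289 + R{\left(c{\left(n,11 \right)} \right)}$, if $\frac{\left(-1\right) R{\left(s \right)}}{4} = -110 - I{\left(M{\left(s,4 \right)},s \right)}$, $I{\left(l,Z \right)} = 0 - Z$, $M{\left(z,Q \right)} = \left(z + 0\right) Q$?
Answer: $2245$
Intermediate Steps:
$n = -4$
$M{\left(z,Q \right)} = Q z$ ($M{\left(z,Q \right)} = z Q = Q z$)
$c{\left(O,Y \right)} = Y^{2}$
$I{\left(l,Z \right)} = - Z$
$R{\left(s \right)} = 440 - 4 s$ ($R{\left(s \right)} = - 4 \left(-110 - - s\right) = - 4 \left(-110 + s\right) = 440 - 4 s$)
$2289 + R{\left(c{\left(n,11 \right)} \right)} = 2289 + \left(440 - 4 \cdot 11^{2}\right) = 2289 + \left(440 - 484\right) = 2289 - 44 = 2245$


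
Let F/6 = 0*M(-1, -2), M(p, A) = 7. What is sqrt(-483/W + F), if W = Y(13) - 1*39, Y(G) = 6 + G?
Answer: sqrt(2415)/10 ≈ 4.9143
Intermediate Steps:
F = 0 (F = 6*(0*7) = 6*0 = 0)
W = -20 (W = (6 + 13) - 1*39 = 19 - 39 = -20)
sqrt(-483/W + F) = sqrt(-483/(-20) + 0) = sqrt(-483*(-1/20) + 0) = sqrt(483/20 + 0) = sqrt(483/20) = sqrt(2415)/10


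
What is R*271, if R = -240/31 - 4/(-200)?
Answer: -3243599/1550 ≈ -2092.6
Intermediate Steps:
R = -11969/1550 (R = -240*1/31 - 4*(-1/200) = -240/31 + 1/50 = -11969/1550 ≈ -7.7219)
R*271 = -11969/1550*271 = -3243599/1550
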